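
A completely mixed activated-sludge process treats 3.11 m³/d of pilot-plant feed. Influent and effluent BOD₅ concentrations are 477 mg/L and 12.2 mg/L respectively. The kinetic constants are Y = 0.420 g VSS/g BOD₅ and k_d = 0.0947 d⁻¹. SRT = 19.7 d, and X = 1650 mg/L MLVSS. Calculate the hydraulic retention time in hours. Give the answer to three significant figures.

τ ≈ 19.5 h

Steady-state biomass mass balance: V·X·(1 + k_d·θ_c) = Y·Q·(S₀ − S)·θ_c, so V = 0.420 × 3.11 × (477 − 12.2) × 19.7 / [1650 × (1 + 0.0947 × 19.7)] = 1.2×10^4 / 4728 = 2.530 m³.
Hydraulic retention time τ = V/Q = 2.530 / 3.11 = 0.8134 d = 19.52 h.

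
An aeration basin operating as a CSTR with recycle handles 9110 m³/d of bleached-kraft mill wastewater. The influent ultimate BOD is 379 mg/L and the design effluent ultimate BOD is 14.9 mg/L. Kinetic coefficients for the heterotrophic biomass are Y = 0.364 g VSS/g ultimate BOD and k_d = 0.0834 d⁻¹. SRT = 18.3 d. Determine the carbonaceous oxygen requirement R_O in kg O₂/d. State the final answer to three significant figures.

The observed yield is Y_obs = Y/(1 + k_d·θ_c) = 0.364 / (1 + 0.0834 × 18.3) = 0.364 / 2.526 = 0.1441 g VSS per g ultimate BOD removed.
Mass of ultimate BOD removed per day: Q(S₀ − S) = 9110 × 364.1 g/m³ = 3317 kg/d.
Net sludge production P_X = 0.1441 × 3317 = 477.9 kg VSS/d.
R_O = Q·ΔS − 1.42 P_X = 3317 − 678.7 = 2638 kg O₂/d.

R_O ≈ 2640 kg O₂/d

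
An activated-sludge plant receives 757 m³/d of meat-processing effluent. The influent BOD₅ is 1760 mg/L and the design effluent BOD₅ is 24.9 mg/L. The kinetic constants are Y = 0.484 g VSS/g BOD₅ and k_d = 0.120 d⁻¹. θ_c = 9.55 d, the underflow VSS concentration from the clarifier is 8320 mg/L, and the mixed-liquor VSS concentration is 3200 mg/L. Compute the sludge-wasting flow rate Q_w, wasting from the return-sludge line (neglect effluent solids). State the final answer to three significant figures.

Q_w ≈ 35.6 m³/d

Steady-state biomass mass balance: V·X·(1 + k_d·θ_c) = Y·Q·(S₀ − S)·θ_c, so V = 0.484 × 757 × (1760 − 24.9) × 9.55 / [3200 × (1 + 0.120 × 9.55)] = 6.07×10^6 / 6867 = 884.1 m³.
Wasting from the return line (neglecting effluent solids): Q_w = V·X / (θ_c·X_r) = 884.1 × 3200 / (9.55 × 8320) = 35.61 m³/d.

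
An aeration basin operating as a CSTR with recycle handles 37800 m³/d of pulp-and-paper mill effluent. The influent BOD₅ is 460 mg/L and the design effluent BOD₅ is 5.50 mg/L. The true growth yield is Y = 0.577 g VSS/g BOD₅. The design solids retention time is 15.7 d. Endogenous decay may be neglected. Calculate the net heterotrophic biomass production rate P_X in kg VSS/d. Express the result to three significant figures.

P_X ≈ 9910 kg VSS/d

No decay correction is needed, so Y_obs = Y = 0.577.
ΔS = 460 − 5.50 = 454.5 mg/L, so the substrate removal rate is 37800 × 454.5/1000 = 17180 kg BOD₅/d.
Net biomass production P_X = Y_obs × Q·(S₀ − S) = 0.5770 × 17180 = 9913 kg VSS/d.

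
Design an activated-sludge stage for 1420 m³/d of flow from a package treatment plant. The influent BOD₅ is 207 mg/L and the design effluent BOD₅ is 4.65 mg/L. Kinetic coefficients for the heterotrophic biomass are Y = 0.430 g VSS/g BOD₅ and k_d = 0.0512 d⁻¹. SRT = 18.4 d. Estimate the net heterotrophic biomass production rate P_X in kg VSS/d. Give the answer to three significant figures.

P_X ≈ 63.6 kg VSS/d

Correct the yield for decay: Y_obs = Y/(1 + k_d θ_c) = 0.430 / (1 + 0.0512 × 18.4) = 0.430 / 1.942 = 0.2214.
ΔS = 207 − 4.65 = 202.3 mg/L, so the substrate removal rate is 1420 × 202.3/1000 = 287.3 kg BOD₅/d.
Biomass produced: P_X = Y_obs·Q·ΔS = 0.2214 × 287.3 ≈ 63.62 kg VSS/d.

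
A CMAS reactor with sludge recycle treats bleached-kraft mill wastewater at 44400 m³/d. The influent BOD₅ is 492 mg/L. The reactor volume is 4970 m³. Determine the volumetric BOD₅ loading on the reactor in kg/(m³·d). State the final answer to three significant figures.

L_v ≈ 4.40 kg BOD₅/(m³·d)

Volumetric loading L_v = Q·S₀ / V = 44400 × 492 g/m³ / 4970 m³ = 4395 g/(m³·d) = 4.395 kg BOD₅/(m³·d).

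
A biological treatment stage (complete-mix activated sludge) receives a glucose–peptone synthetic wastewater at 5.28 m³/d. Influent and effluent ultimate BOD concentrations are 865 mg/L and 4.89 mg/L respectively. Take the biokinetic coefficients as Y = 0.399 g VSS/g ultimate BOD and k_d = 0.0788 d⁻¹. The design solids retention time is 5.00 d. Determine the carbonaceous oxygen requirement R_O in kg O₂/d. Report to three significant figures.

R_O ≈ 2.70 kg O₂/d

The observed yield is Y_obs = Y/(1 + k_d·θ_c) = 0.399 / (1 + 0.0788 × 5.00) = 0.399 / 1.394 = 0.2862 g VSS per g ultimate BOD removed.
Q·(S₀ − S) = 5.28 × (865 − 4.89) × 10⁻³ = 4.541 kg/d removed.
P_X = Y_obs·Q·(S₀ − S) = 0.2862 × 4.541 = 1.300 kg VSS/d.
R_O = Q·(S₀ − S) − 1.42·P_X = 4.541 − 1.42 × 1.300 = 2.696 kg O₂/d.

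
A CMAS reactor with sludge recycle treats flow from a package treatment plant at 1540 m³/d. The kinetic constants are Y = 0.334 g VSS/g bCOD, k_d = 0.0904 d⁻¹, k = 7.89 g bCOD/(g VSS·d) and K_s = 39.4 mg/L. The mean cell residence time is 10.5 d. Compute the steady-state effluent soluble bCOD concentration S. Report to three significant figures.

From the Monod/SRT balance for a CMAS, S = K_s·(1+k_d θ_c)/[θ_c·(Y k − k_d) − 1] = 39.4 × (1 + 0.0904 × 10.5) / [10.5 × (0.334 × 7.89 − 0.0904) − 1] = 76.80 / 25.72 = 2.986 mg/L.

S ≈ 2.99 mg/L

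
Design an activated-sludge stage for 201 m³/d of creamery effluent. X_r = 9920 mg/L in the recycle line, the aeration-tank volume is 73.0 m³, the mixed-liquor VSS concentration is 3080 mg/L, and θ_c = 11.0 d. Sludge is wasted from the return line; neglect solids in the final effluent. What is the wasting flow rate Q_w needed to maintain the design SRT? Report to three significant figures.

Q_w ≈ 2.06 m³/d

Q_w = (V·X)/(θ_c X_r) = 73.00 × 3080 / (11.0 × 9920) = 2.060 m³/d.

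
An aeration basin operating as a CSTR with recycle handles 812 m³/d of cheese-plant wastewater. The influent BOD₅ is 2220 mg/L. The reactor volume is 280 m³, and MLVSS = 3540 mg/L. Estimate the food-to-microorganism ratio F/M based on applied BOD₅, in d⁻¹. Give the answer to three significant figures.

F/M ≈ 1.82 d⁻¹

Food-to-microorganism ratio F/M = Q S₀ / (V X) = 812 × 2220 / (280.0 × 3540) = 1.819 d⁻¹.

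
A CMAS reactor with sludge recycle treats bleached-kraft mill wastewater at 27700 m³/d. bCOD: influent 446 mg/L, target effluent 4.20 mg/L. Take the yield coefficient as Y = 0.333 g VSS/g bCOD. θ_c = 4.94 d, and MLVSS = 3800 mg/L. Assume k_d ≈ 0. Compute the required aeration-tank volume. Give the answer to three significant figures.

V ≈ 5300 m³

V·X = Y·Q·ΔS·θ_c gives V = 0.333 × 27700 × (446 − 4.20) × 4.94 / 3800 = 5298 m³.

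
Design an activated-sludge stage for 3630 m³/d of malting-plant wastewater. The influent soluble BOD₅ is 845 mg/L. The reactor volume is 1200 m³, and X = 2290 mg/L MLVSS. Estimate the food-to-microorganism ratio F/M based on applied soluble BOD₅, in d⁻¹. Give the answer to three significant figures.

F/M ≈ 1.12 d⁻¹

F/M = Q·S₀ / (V·X) = 3630 × 845 / (1200 × 2290) = 1.116 g soluble BOD₅·(g VSS·d)⁻¹.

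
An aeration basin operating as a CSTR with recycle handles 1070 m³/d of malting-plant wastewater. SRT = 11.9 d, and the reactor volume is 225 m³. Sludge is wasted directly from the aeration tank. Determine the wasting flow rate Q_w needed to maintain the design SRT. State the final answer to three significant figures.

Wasting from the aeration tank: Q_w = V / θ_c = 225.0 / 11.9 = 18.91 m³/d.

Q_w ≈ 18.9 m³/d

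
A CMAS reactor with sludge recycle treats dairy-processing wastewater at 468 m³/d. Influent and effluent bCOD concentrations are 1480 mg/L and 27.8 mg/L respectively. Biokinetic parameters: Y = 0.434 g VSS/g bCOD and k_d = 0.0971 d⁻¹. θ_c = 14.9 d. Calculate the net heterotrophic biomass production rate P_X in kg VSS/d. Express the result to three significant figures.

The observed yield is Y_obs = Y/(1 + k_d·θ_c) = 0.434 / (1 + 0.0971 × 14.9) = 0.434 / 2.447 = 0.1774 g VSS per g bCOD removed.
ΔS = 1480 − 27.8 = 1452 mg/L, so the substrate removal rate is 468 × 1452/1000 = 679.6 kg bCOD/d.
P_X = Y_obs · Q(S₀ − S) = 0.1774 × 679.6 = 120.5 kg VSS/d.

P_X ≈ 121 kg VSS/d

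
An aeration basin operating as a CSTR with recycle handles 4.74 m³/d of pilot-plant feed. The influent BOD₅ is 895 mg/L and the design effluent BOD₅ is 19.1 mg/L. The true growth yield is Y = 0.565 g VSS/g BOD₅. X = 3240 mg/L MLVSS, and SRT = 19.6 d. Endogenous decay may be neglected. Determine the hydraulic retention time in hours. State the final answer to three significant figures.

V·X = Y·Q·ΔS·θ_c gives V = 0.565 × 4.74 × (895 − 19.1) × 19.6 / 3240 = 14.19 m³.
HRT = V/Q = 14.19 m³ / 4.74 m³·d⁻¹ = 2.994 d × 24 = 71.85 h.

τ ≈ 71.8 h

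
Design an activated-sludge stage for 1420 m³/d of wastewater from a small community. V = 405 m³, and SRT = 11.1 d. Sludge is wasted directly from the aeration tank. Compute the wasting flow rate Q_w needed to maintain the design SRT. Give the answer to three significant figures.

Wasting from the aeration tank: Q_w = V / θ_c = 405.0 / 11.1 = 36.49 m³/d.

Q_w ≈ 36.5 m³/d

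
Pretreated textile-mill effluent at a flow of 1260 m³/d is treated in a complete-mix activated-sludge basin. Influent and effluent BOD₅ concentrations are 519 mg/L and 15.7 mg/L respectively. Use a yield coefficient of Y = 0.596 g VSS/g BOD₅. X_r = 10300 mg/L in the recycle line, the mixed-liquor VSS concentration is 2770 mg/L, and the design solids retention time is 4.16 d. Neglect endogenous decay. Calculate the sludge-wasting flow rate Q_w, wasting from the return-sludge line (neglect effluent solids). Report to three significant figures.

Q_w ≈ 36.7 m³/d

Biomass mass balance (decay neglected): V·X = Y·Q·(S₀ − S)·θ_c, so V = 0.596 × 1260 × (519 − 15.7) × 4.16 / 2770 = 567.6 m³.
Q_w = (V·X)/(θ_c X_r) = 567.6 × 2770 / (4.16 × 10300) = 36.69 m³/d.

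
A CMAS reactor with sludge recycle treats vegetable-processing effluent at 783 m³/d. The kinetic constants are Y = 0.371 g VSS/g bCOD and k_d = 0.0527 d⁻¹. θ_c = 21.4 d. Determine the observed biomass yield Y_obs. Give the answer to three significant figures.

Y_obs ≈ 0.174 g VSS/g bCOD

Observed yield with endogenous decay: Y_obs = Y / (1 + k_d·θ_c) = 0.371 / (1 + 0.0527 × 21.4) = 0.371 / 2.128 = 0.1744 g VSS/g bCOD.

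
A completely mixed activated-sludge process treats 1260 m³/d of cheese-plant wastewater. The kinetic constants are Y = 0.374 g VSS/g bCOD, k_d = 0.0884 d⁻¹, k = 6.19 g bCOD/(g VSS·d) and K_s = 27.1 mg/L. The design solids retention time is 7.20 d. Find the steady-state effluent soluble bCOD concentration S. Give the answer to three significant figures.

For a completely mixed reactor with recycle the Lawrence–McCarty relation gives S = K_s·(1 + k_d·θ_c) / [θ_c·(Y·k − k_d) − 1] = 27.1 × (1 + 0.0884 × 7.20) / [7.20 × (0.374 × 6.19 − 0.0884) − 1] = 44.35 / 15.03 = 2.950 mg/L.

S ≈ 2.95 mg/L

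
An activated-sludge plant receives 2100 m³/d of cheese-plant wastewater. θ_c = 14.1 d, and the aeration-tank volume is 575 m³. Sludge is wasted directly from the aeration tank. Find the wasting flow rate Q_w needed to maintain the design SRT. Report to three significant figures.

Q_w ≈ 40.8 m³/d

Wasting from the aeration tank: Q_w = V / θ_c = 575.0 / 14.1 = 40.78 m³/d.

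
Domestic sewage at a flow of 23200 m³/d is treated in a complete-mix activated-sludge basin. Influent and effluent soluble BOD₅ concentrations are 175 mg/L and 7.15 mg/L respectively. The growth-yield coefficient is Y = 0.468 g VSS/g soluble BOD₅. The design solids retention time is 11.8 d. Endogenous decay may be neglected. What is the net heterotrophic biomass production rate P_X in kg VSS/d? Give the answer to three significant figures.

Since k_d ≈ 0, Y_obs = Y = 0.468 g VSS/g soluble BOD₅.
Substrate removed = Q·(S₀ − S) = 23200 m³/d × (175 − 7.15) g/m³ = 3.89×10^6 g/d = 3894 kg/d.
So the net sludge growth is P_X = 0.4680 × 3894 = 1822 kg VSS/d.

P_X ≈ 1820 kg VSS/d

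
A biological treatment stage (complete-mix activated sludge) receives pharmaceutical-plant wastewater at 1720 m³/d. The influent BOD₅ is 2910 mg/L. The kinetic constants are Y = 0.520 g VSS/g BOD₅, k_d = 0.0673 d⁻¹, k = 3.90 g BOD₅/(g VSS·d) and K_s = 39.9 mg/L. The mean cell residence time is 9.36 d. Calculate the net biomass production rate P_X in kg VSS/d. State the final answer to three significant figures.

P_X ≈ 1590 kg VSS/d

From the Monod/SRT balance for a CMAS, S = K_s·(1+k_d θ_c)/[θ_c·(Y k − k_d) − 1] = 39.9 × (1 + 0.0673 × 9.36) / [9.36 × (0.520 × 3.90 − 0.0673) − 1] = 65.03 / 17.35 = 3.748 mg/L.
Y_obs = Y / (1 + k_d θ_c) = 0.520 / (1 + 0.0673 × 9.36) = 0.520 / 1.630 = 0.3190.
Mass of BOD₅ removed per day: Q(S₀ − S) = 1720 × 2906 g/m³ = 4999 kg/d.
P_X = Y_obs · Q(S₀ − S) = 0.3190 × 4999 = 1595 kg VSS/d.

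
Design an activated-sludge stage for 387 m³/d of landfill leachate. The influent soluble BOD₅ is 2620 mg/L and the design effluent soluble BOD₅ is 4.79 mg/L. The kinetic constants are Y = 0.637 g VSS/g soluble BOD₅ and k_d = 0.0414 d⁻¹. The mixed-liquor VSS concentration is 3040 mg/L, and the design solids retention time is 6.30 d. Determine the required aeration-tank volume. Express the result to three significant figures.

Steady-state biomass mass balance: V·X·(1 + k_d·θ_c) = Y·Q·(S₀ − S)·θ_c, so V = 0.637 × 387 × (2620 − 4.79) × 6.30 / [3040 × (1 + 0.0414 × 6.30)] = 4.06×10^6 / 3833 = 1060 m³.

V ≈ 1060 m³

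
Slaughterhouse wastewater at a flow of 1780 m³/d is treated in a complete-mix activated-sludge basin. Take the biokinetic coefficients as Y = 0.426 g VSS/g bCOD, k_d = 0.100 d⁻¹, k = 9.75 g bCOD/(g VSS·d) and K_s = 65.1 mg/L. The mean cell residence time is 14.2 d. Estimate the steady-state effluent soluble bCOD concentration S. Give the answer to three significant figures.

S ≈ 2.79 mg/L

For a completely mixed reactor with recycle the Lawrence–McCarty relation gives S = K_s·(1 + k_d·θ_c) / [θ_c·(Y·k − k_d) − 1] = 65.1 × (1 + 0.100 × 14.2) / [14.2 × (0.426 × 9.75 − 0.100) − 1] = 157.5 / 56.56 = 2.785 mg/L.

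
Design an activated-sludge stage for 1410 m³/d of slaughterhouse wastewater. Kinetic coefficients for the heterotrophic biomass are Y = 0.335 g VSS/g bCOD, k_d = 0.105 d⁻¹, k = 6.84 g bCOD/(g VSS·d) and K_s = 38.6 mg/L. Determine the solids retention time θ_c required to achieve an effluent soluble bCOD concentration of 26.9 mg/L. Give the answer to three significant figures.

Specific growth rate at S = 26.9 mg/L: μ = YkS/(K_s+S) = 0.335·6.84·26.9/(38.6+26.9) = 0.9410 d⁻¹.
1/θ_c = 0.9410 − 0.105 = 0.8360 d⁻¹, so θ_c = 1.196 d.

θ_c ≈ 1.20 d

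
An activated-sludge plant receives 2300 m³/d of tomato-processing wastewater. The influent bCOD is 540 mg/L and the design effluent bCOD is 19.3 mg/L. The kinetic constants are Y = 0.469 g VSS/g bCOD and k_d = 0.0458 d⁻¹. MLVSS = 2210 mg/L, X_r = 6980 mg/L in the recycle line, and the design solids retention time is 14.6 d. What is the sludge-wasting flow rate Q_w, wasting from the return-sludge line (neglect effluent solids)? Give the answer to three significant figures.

Q_w ≈ 48.2 m³/d

Steady-state biomass mass balance: V·X·(1 + k_d·θ_c) = Y·Q·(S₀ − S)·θ_c, so V = 0.469 × 2300 × (540 − 19.3) × 14.6 / [2210 × (1 + 0.0458 × 14.6)] = 8.2×10^6 / 3688 = 2224 m³.
Q_w = (V·X)/(θ_c X_r) = 2224 × 2210 / (14.6 × 6980) = 48.22 m³/d.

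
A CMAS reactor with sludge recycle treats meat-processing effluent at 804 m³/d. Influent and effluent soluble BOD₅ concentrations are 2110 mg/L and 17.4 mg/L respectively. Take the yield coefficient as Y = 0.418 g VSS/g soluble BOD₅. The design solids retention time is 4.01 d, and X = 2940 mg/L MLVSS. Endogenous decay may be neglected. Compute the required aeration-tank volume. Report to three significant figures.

With k_d = 0 the design equation reduces to V = Y Q (S₀−S) θ_c / X = 0.418 × 804 × (2110 − 17.4) × 4.01 / 2940 = 959.2 m³.

V ≈ 959 m³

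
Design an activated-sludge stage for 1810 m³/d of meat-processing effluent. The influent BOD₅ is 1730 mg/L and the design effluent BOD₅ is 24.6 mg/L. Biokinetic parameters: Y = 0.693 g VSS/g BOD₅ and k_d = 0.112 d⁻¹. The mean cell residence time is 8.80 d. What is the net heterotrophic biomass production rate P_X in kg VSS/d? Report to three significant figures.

P_X ≈ 1080 kg VSS/d

Y_obs = Y / (1 + k_d θ_c) = 0.693 / (1 + 0.112 × 8.80) = 0.693 / 1.986 = 0.3490.
Q·(S₀ − S) = 1810 × (1730 − 24.6) × 10⁻³ = 3087 kg/d removed.
So the net sludge growth is P_X = 0.3490 × 3087 = 1077 kg VSS/d.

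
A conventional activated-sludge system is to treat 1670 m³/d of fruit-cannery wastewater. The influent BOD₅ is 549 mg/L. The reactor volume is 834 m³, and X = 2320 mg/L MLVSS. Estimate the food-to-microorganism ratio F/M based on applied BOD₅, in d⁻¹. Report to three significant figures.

F/M ≈ 0.474 d⁻¹

F/M = applied load / biomass = Q·S₀/(V·X) = 1670 × 549 / (834.0 × 2320) = 0.4738 d⁻¹.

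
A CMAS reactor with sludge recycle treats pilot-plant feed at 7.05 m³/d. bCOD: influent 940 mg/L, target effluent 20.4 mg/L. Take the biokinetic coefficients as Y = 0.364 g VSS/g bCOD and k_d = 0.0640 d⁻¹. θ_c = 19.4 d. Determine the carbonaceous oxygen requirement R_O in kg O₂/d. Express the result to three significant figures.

R_O ≈ 4.99 kg O₂/d

The observed yield is Y_obs = Y/(1 + k_d·θ_c) = 0.364 / (1 + 0.0640 × 19.4) = 0.364 / 2.242 = 0.1624 g VSS per g bCOD removed.
Substrate removed = Q·(S₀ − S) = 7.05 m³/d × (940 − 20.4) g/m³ = 6.48×10^3 g/d = 6.483 kg/d.
Net sludge production P_X = 0.1624 × 6.483 = 1.053 kg VSS/d.
R_O = Q·(S₀ − S) − 1.42·P_X = 6.483 − 1.42 × 1.053 = 4.988 kg O₂/d.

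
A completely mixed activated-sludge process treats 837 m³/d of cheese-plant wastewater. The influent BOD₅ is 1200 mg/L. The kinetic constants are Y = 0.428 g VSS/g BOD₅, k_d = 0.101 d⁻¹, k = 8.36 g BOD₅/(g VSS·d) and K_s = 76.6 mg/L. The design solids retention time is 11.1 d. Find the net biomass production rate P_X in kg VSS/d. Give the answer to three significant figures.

P_X ≈ 202 kg VSS/d

From the Monod/SRT balance for a CMAS, S = K_s·(1+k_d θ_c)/[θ_c·(Y k − k_d) − 1] = 76.6 × (1 + 0.101 × 11.1) / [11.1 × (0.428 × 8.36 − 0.101) − 1] = 162.5 / 37.60 = 4.322 mg/L.
The observed yield is Y_obs = Y/(1 + k_d·θ_c) = 0.428 / (1 + 0.101 × 11.1) = 0.428 / 2.121 = 0.2018 g VSS per g BOD₅ removed.
Q·(S₀ − S) = 837 × (1200 − 4.32) × 10⁻³ = 1001 kg/d removed.
So the net sludge growth is P_X = 0.2018 × 1001 = 201.9 kg VSS/d.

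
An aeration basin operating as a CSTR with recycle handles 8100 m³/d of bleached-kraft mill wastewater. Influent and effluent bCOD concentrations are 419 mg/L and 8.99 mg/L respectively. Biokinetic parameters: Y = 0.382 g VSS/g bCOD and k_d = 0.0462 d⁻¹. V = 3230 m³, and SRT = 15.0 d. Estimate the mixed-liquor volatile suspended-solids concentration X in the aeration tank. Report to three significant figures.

X ≈ 3480 mg/L

Solving the biomass balance for X: X = Y Q (S₀−S) θ_c / [V (1+k_d θ_c)] = 0.382 × 8100 × (419 − 8.99) × 15.0 / [3230 × (1 + 0.0462 × 15.0)] = 3480 mg/L.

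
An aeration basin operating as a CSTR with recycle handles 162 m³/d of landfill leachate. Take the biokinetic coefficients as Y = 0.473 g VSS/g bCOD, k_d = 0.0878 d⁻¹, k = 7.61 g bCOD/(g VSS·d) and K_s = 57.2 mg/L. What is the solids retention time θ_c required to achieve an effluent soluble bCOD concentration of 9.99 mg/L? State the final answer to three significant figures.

θ_c ≈ 2.24 d

At the target effluent, Y k S/(K_s+S) = 0.473×7.61×9.99/67.19 = 0.5352 d⁻¹.
Then 1/θ_c = μ − k_d = 0.5352 − 0.0878 = 0.4474 d⁻¹, giving θ_c = 2.235 d.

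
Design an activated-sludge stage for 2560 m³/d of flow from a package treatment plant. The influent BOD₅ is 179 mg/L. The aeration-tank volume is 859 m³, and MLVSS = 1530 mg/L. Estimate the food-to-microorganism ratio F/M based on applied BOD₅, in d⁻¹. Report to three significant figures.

F/M ≈ 0.349 d⁻¹

F/M = Q·S₀ / (V·X) = 2560 × 179 / (859.0 × 1530) = 0.3487 g BOD₅·(g VSS·d)⁻¹.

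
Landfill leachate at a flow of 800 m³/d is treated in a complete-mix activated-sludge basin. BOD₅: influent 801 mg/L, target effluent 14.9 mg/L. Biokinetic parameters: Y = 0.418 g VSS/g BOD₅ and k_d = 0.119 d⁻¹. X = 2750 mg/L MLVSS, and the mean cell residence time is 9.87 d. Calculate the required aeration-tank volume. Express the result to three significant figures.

V ≈ 434 m³

From the SRT design equation V = Y Q (S₀−S) θ_c / [X (1 + k_d θ_c)] = 0.418 × 800 × (801 − 14.9) × 9.87 / [2750 × (1 + 0.119 × 9.87)] = 2.59×10^6 / 5980 = 433.9 m³.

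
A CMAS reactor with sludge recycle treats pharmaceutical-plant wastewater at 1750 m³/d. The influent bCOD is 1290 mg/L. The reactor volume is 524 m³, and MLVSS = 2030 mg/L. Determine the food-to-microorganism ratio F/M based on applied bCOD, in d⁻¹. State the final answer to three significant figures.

F/M ≈ 2.12 d⁻¹

F/M = applied load / biomass = Q·S₀/(V·X) = 1750 × 1290 / (524.0 × 2030) = 2.122 d⁻¹.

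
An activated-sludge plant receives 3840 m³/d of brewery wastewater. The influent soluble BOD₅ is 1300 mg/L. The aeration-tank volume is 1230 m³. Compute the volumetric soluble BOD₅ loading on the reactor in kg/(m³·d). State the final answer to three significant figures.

Volumetric loading L_v = Q·S₀ / V = 3840 × 1300 g/m³ / 1230 m³ = 4059 g/(m³·d) = 4.059 kg soluble BOD₅/(m³·d).

L_v ≈ 4.06 kg soluble BOD₅/(m³·d)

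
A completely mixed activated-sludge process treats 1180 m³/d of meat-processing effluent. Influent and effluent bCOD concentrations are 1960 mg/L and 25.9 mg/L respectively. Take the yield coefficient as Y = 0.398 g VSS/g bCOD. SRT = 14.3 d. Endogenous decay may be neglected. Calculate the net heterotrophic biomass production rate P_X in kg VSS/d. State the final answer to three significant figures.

No decay correction is needed, so Y_obs = Y = 0.398.
Substrate removed = Q·(S₀ − S) = 1180 m³/d × (1960 − 25.9) g/m³ = 2.28×10^6 g/d = 2282 kg/d.
Net biomass production P_X = Y_obs × Q·(S₀ − S) = 0.3980 × 2282 = 908.3 kg VSS/d.

P_X ≈ 908 kg VSS/d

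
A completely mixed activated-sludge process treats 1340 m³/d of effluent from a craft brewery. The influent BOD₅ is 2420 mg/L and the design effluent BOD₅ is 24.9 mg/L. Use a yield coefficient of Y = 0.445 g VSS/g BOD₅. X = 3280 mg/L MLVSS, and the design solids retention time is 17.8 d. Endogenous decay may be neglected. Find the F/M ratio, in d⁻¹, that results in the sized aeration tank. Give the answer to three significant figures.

F/M ≈ 0.128 d⁻¹

Biomass mass balance (decay neglected): V·X = Y·Q·(S₀ − S)·θ_c, so V = 0.445 × 1340 × (2420 − 24.9) × 17.8 / 3280 = 7751 m³.
Food-to-microorganism ratio F/M = Q S₀ / (V X) = 1340 × 2420 / (7751 × 3280) = 0.1276 d⁻¹.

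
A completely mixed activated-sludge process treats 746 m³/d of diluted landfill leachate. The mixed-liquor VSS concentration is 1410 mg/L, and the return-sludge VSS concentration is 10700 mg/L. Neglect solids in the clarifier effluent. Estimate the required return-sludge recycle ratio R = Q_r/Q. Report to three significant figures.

R ≈ 0.152

R = Q_r/Q = X/(X_r − X) = 1410 / (10700 − 1410) = 0.1518.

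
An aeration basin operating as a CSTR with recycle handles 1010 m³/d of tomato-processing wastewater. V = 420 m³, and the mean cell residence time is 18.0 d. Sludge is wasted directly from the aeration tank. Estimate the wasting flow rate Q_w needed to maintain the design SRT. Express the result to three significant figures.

With mixed-liquor wasting, θ_c = V/Q_w, so Q_w = V/θ_c = 420.0/18.0 = 23.33 m³/d.

Q_w ≈ 23.3 m³/d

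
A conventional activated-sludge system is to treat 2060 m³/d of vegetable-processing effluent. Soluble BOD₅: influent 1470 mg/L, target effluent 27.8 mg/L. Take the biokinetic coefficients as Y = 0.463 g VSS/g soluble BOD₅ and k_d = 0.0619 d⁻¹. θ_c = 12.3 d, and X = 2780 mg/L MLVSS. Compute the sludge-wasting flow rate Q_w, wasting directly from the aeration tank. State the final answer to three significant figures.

Steady-state biomass mass balance: V·X·(1 + k_d·θ_c) = Y·Q·(S₀ − S)·θ_c, so V = 0.463 × 2060 × (1470 − 27.8) × 12.3 / [2780 × (1 + 0.0619 × 12.3)] = 1.69×10^7 / 4897 = 3455 m³.
With mixed-liquor wasting, θ_c = V/Q_w, so Q_w = V/θ_c = 3455/12.3 = 280.9 m³/d.

Q_w ≈ 281 m³/d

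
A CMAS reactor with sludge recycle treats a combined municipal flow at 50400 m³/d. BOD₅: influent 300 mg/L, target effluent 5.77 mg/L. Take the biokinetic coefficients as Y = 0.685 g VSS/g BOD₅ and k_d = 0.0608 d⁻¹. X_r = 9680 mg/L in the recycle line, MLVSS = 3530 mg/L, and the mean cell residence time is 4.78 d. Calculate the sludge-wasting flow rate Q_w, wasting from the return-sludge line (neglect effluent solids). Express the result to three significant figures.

Q_w ≈ 813 m³/d

Rearranging the biomass balance for a CMAS with decay, V = Y·Q·ΔS·θ_c / [X·(1+k_d θ_c)] = 0.685 × 50400 × (300 − 5.77) × 4.78 / [3530 × (1 + 0.0608 × 4.78)] = 4.86×10^7 / 4556 = 10658 m³.
Q_w = (V·X)/(θ_c X_r) = 10658 × 3530 / (4.78 × 9680) = 813.1 m³/d.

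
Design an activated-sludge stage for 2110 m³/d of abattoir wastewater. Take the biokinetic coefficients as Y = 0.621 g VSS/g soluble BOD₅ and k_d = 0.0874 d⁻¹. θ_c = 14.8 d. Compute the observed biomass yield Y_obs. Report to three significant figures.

Y_obs ≈ 0.271 g VSS/g soluble BOD₅

Y_obs = Y / (1 + k_d θ_c) = 0.621 / (1 + 0.0874 × 14.8) = 0.621 / 2.294 = 0.2708.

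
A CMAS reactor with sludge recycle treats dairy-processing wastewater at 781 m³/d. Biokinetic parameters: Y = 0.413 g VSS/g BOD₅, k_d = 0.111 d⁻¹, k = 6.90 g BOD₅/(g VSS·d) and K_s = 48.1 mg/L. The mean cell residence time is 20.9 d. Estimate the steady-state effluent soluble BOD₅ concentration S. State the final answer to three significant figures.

From the Monod/SRT balance for a CMAS, S = K_s·(1+k_d θ_c)/[θ_c·(Y k − k_d) − 1] = 48.1 × (1 + 0.111 × 20.9) / [20.9 × (0.413 × 6.90 − 0.111) − 1] = 159.7 / 56.24 = 2.839 mg/L.

S ≈ 2.84 mg/L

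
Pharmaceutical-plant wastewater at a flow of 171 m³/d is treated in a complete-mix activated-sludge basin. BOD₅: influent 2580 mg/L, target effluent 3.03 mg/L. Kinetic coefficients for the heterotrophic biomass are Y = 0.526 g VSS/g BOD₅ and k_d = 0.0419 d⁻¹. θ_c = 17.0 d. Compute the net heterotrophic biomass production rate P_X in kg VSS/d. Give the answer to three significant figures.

Correct the yield for decay: Y_obs = Y/(1 + k_d θ_c) = 0.526 / (1 + 0.0419 × 17.0) = 0.526 / 1.712 = 0.3072.
ΔS = 2580 − 3.03 = 2577 mg/L, so the substrate removal rate is 171 × 2577/1000 = 440.7 kg BOD₅/d.
P_X = Y_obs · Q(S₀ − S) = 0.3072 × 440.7 = 135.4 kg VSS/d.

P_X ≈ 135 kg VSS/d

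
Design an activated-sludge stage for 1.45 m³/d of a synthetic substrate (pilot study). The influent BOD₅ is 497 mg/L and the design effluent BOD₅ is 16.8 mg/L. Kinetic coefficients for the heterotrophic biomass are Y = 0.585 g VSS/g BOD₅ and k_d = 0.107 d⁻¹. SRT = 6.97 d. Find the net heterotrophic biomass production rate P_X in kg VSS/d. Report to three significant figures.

P_X ≈ 0.233 kg VSS/d

Y_obs = Y / (1 + k_d θ_c) = 0.585 / (1 + 0.107 × 6.97) = 0.585 / 1.746 = 0.3351.
Q·(S₀ − S) = 1.45 × (497 − 16.8) × 10⁻³ = 0.6963 kg/d removed.
So the net sludge growth is P_X = 0.3351 × 0.6963 = 0.2333 kg VSS/d.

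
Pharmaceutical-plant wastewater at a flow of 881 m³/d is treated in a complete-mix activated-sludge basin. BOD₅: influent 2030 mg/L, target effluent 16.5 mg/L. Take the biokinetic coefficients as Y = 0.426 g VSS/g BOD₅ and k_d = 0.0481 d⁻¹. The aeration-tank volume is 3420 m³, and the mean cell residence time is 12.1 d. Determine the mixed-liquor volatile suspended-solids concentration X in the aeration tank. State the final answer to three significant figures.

X = Y·Q·ΔS·θ_c / [V·(1 + k_d θ_c)] = 0.426 × 881 × (2030 − 16.5) × 12.1 / [3420 × (1 + 0.0481 × 12.1)] = 1690 mg/L.

X ≈ 1690 mg/L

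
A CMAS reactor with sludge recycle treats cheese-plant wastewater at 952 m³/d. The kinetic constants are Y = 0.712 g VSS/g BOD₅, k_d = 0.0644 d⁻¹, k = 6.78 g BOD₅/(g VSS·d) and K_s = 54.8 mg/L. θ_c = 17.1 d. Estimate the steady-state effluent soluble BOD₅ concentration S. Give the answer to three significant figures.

S ≈ 1.43 mg/L

For a completely mixed reactor with recycle the Lawrence–McCarty relation gives S = K_s·(1 + k_d·θ_c) / [θ_c·(Y·k − k_d) − 1] = 54.8 × (1 + 0.0644 × 17.1) / [17.1 × (0.712 × 6.78 − 0.0644) − 1] = 115.1 / 80.45 = 1.431 mg/L.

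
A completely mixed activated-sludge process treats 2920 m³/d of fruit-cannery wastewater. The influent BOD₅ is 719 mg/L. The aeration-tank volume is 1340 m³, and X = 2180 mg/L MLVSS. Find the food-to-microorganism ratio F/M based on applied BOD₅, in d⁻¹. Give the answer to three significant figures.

F/M ≈ 0.719 d⁻¹

F/M = applied load / biomass = Q·S₀/(V·X) = 2920 × 719 / (1340 × 2180) = 0.7187 d⁻¹.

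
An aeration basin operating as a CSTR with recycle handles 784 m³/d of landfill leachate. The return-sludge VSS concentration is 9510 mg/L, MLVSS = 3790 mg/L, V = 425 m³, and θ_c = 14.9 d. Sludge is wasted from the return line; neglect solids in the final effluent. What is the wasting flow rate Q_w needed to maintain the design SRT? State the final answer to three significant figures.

Wasting from the return line (neglecting effluent solids): Q_w = V·X / (θ_c·X_r) = 425.0 × 3790 / (14.9 × 9510) = 11.37 m³/d.

Q_w ≈ 11.4 m³/d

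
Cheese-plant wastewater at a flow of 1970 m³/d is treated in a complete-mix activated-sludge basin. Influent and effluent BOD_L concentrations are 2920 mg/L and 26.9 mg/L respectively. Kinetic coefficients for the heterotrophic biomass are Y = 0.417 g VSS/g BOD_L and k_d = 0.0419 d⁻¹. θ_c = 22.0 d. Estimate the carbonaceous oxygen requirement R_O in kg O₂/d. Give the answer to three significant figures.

R_O ≈ 3940 kg O₂/d

Correct the yield for decay: Y_obs = Y/(1 + k_d θ_c) = 0.417 / (1 + 0.0419 × 22.0) = 0.417 / 1.922 = 0.2170.
Mass of BOD_L removed per day: Q(S₀ − S) = 1970 × 2893 g/m³ = 5699 kg/d.
Biomass synthesised: P_X = Y_obs × 5699 = 1237 kg VSS/d.
R_O = Q·ΔS − 1.42 P_X = 5699 − 1756 = 3943 kg O₂/d.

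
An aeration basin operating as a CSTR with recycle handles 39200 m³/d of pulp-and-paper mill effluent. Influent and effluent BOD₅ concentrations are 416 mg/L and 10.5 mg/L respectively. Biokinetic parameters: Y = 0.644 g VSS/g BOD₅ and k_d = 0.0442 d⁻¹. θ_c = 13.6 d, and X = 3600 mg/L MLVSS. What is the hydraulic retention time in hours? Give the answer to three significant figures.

τ ≈ 14.8 h

From the SRT design equation V = Y Q (S₀−S) θ_c / [X (1 + k_d θ_c)] = 0.644 × 39200 × (416 − 10.5) × 13.6 / [3600 × (1 + 0.0442 × 13.6)] = 1.39×10^8 / 5764 = 24153 m³.
τ = V/Q = 24153/39200 = 0.6162 d, or 14.79 h.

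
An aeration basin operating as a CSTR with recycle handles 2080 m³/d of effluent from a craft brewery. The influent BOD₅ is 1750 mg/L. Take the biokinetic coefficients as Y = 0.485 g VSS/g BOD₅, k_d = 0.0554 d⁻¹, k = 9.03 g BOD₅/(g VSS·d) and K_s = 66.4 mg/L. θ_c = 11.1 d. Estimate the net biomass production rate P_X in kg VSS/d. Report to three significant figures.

For a completely mixed reactor with recycle the Lawrence–McCarty relation gives S = K_s·(1 + k_d·θ_c) / [θ_c·(Y·k − k_d) − 1] = 66.4 × (1 + 0.0554 × 11.1) / [11.1 × (0.485 × 9.03 − 0.0554) − 1] = 107.2 / 47.00 = 2.282 mg/L.
The observed yield is Y_obs = Y/(1 + k_d·θ_c) = 0.485 / (1 + 0.0554 × 11.1) = 0.485 / 1.615 = 0.3003 g VSS per g BOD₅ removed.
ΔS = 1750 − 2.28 = 1748 mg/L, so the substrate removal rate is 2080 × 1748/1000 = 3635 kg BOD₅/d.
Biomass produced: P_X = Y_obs·Q·ΔS = 0.3003 × 3635 ≈ 1092 kg VSS/d.

P_X ≈ 1090 kg VSS/d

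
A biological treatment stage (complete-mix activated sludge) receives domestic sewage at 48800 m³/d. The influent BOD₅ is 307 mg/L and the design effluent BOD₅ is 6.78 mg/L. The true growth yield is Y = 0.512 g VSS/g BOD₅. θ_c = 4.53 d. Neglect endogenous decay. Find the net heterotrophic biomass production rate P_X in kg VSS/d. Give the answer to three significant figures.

No decay correction is needed, so Y_obs = Y = 0.512.
ΔS = 307 − 6.78 = 300.2 mg/L, so the substrate removal rate is 48800 × 300.2/1000 = 14651 kg BOD₅/d.
Net biomass production P_X = Y_obs × Q·(S₀ − S) = 0.5120 × 14651 = 7501 kg VSS/d.

P_X ≈ 7500 kg VSS/d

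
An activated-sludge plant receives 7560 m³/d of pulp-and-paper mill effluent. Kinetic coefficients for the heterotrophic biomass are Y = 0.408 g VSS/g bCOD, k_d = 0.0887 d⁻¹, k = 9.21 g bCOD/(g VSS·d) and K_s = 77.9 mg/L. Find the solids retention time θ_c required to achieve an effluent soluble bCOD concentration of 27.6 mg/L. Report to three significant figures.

θ_c ≈ 1.12 d

Specific growth rate at S = 27.6 mg/L: μ = YkS/(K_s+S) = 0.408·9.21·27.6/(77.9+27.6) = 0.9831 d⁻¹.
θ_c = 1/(μ − k_d) = 1/(0.9831 − 0.0887) = 1/0.8944 = 1.118 d.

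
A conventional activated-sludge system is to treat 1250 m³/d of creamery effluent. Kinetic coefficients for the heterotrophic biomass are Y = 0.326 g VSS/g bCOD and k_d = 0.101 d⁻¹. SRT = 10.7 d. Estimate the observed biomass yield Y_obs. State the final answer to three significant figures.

Y_obs ≈ 0.157 g VSS/g bCOD

Observed yield with endogenous decay: Y_obs = Y / (1 + k_d·θ_c) = 0.326 / (1 + 0.101 × 10.7) = 0.326 / 2.081 = 0.1567 g VSS/g bCOD.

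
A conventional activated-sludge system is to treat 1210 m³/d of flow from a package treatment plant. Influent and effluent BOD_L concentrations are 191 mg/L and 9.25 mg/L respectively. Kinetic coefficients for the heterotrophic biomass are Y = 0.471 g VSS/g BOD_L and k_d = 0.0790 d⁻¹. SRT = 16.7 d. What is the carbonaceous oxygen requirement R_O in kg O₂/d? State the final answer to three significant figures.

R_O ≈ 156 kg O₂/d

The observed yield is Y_obs = Y/(1 + k_d·θ_c) = 0.471 / (1 + 0.0790 × 16.7) = 0.471 / 2.319 = 0.2031 g VSS per g BOD_L removed.
Mass of BOD_L removed per day: Q(S₀ − S) = 1210 × 181.8 g/m³ = 219.9 kg/d.
P_X = Y_obs·Q·(S₀ − S) = 0.2031 × 219.9 = 44.66 kg VSS/d.
Carbonaceous O₂ demand = substrate oxidised − cell-mass equivalent = 219.9 − 1.42 × 44.66 = 156.5 kg O₂/d.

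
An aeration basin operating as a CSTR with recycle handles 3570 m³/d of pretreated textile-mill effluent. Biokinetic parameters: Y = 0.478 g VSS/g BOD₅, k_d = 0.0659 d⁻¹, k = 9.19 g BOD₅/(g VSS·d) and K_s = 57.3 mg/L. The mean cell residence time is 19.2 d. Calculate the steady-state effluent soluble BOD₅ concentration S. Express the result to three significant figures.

S ≈ 1.58 mg/L

From the Monod/SRT balance for a CMAS, S = K_s·(1+k_d θ_c)/[θ_c·(Y k − k_d) − 1] = 57.3 × (1 + 0.0659 × 19.2) / [19.2 × (0.478 × 9.19 − 0.0659) − 1] = 129.8 / 82.08 = 1.581 mg/L.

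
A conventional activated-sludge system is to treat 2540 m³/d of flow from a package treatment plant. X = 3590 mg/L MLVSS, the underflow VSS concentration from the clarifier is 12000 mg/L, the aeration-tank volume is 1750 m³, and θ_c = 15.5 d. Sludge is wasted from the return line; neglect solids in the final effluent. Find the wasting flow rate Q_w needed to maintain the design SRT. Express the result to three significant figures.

Q_w ≈ 33.8 m³/d

Q_w = (V·X)/(θ_c X_r) = 1750 × 3590 / (15.5 × 12000) = 33.78 m³/d.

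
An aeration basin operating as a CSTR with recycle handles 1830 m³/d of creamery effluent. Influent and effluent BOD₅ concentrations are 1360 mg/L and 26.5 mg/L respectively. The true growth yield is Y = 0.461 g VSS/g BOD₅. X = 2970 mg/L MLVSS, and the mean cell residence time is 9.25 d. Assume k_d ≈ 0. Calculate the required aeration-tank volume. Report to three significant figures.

V ≈ 3500 m³

With k_d = 0 the design equation reduces to V = Y Q (S₀−S) θ_c / X = 0.461 × 1830 × (1360 − 26.5) × 9.25 / 2970 = 3504 m³.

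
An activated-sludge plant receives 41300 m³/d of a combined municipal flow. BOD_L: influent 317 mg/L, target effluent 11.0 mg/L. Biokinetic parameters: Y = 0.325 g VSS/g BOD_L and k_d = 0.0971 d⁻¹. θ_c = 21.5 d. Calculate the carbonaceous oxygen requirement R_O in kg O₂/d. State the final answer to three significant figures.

Correct the yield for decay: Y_obs = Y/(1 + k_d θ_c) = 0.325 / (1 + 0.0971 × 21.5) = 0.325 / 3.088 = 0.1053.
Substrate removed = Q·(S₀ − S) = 41300 m³/d × (317 − 11.0) g/m³ = 1.26×10^7 g/d = 12638 kg/d.
P_X = Y_obs·Q·(S₀ − S) = 0.1053 × 12638 = 1330 kg VSS/d.
Carbonaceous O₂ demand = substrate oxidised − cell-mass equivalent = 12638 − 1.42 × 1330 = 10749 kg O₂/d.

R_O ≈ 10700 kg O₂/d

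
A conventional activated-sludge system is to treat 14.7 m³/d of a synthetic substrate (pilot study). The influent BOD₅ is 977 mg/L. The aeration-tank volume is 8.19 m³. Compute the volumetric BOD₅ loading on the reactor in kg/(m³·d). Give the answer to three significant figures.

Applied BOD₅ load per unit volume = Q·S₀/V = (14.7 × 977/1000)/8.190 = 1.754 kg BOD₅·m⁻³·d⁻¹.

L_v ≈ 1.75 kg BOD₅/(m³·d)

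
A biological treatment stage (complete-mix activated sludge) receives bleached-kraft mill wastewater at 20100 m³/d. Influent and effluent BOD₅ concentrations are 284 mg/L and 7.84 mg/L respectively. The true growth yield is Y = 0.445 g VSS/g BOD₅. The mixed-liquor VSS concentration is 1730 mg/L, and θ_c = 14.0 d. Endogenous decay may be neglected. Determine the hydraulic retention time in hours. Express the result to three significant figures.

τ ≈ 23.9 h

With k_d = 0 the design equation reduces to V = Y Q (S₀−S) θ_c / X = 0.445 × 20100 × (284 − 7.84) × 14.0 / 1730 = 19989 m³.
Hydraulic retention time τ = V/Q = 19989 / 20100 = 0.9945 d = 23.87 h.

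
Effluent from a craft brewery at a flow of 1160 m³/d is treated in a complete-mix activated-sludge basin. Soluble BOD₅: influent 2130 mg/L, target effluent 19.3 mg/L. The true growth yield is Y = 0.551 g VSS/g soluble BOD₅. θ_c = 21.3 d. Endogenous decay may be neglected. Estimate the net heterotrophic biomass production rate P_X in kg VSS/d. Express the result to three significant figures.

P_X ≈ 1350 kg VSS/d

With endogenous decay neglected, the observed yield equals the true yield: Y_obs = Y = 0.551 g VSS/g soluble BOD₅.
Q·(S₀ − S) = 1160 × (2130 − 19.3) × 10⁻³ = 2448 kg/d removed.
P_X = Y_obs · Q(S₀ − S) = 0.5510 × 2448 = 1349 kg VSS/d.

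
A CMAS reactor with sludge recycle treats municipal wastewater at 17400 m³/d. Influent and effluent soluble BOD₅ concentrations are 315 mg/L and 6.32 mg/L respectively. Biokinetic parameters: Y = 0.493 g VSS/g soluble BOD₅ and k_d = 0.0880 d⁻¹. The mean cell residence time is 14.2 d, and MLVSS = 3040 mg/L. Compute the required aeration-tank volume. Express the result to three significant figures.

Rearranging the biomass balance for a CMAS with decay, V = Y·Q·ΔS·θ_c / [X·(1+k_d θ_c)] = 0.493 × 17400 × (315 − 6.32) × 14.2 / [3040 × (1 + 0.0880 × 14.2)] = 3.76×10^7 / 6839 = 5498 m³.

V ≈ 5500 m³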